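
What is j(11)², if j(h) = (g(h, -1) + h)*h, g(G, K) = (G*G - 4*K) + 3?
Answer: 2337841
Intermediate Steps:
g(G, K) = 3 + G² - 4*K (g(G, K) = (G² - 4*K) + 3 = 3 + G² - 4*K)
j(h) = h*(7 + h + h²) (j(h) = ((3 + h² - 4*(-1)) + h)*h = ((3 + h² + 4) + h)*h = ((7 + h²) + h)*h = (7 + h + h²)*h = h*(7 + h + h²))
j(11)² = (11*(7 + 11 + 11²))² = (11*(7 + 11 + 121))² = (11*139)² = 1529² = 2337841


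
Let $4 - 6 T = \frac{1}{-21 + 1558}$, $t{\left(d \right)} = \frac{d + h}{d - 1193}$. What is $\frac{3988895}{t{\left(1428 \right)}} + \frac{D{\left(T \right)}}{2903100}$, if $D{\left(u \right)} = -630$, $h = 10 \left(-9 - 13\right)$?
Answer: $\frac{45355630862441}{58449080} \approx 7.7599 \cdot 10^{5}$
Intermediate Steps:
$h = -220$ ($h = 10 \left(-22\right) = -220$)
$t{\left(d \right)} = \frac{-220 + d}{-1193 + d}$ ($t{\left(d \right)} = \frac{d - 220}{d - 1193} = \frac{-220 + d}{-1193 + d}$)
$T = \frac{2049}{3074}$ ($T = \frac{2}{3} - \frac{1}{6 \left(-21 + 1558\right)} = \frac{2}{3} - \frac{1}{6 \cdot 1537} = \frac{2}{3} - \frac{1}{9222} = \frac{2049}{3074} \approx 0.66656$)
$\frac{3988895}{t{\left(1428 \right)}} + \frac{D{\left(T \right)}}{2903100} = \frac{3988895}{\frac{1}{-1193 + 1428} \left(-220 + 1428\right)} - \frac{630}{2903100} = \frac{3988895}{\frac{1}{235} \cdot 1208} - \frac{21}{96770} = \frac{3988895}{\frac{1208}{235}} - \frac{21}{96770} = 3988895 \cdot \frac{235}{1208} - \frac{21}{96770} = \frac{937390325}{1208} - \frac{21}{96770} = \frac{45355630862441}{58449080}$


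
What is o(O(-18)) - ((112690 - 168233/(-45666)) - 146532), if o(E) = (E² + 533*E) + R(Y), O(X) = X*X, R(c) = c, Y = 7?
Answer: 14225567089/45666 ≈ 3.1151e+5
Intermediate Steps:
O(X) = X²
o(E) = 7 + E² + 533*E (o(E) = (E² + 533*E) + 7 = 7 + E² + 533*E)
o(O(-18)) - ((112690 - 168233/(-45666)) - 146532) = (7 + ((-18)²)² + 533*(-18)²) - ((112690 - 168233/(-45666)) - 146532) = (7 + 324² + 533*324) - ((112690 - 168233*(-1/45666)) - 146532) = (7 + 104976 + 172692) - ((112690 + 168233/45666) - 146532) = 277675 - (5146269773/45666 - 146532) = 277675 - 1*(-1545260539/45666) = 277675 + 1545260539/45666 = 14225567089/45666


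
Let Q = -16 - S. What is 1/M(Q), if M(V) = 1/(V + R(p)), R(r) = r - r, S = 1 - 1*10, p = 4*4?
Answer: -7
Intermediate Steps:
p = 16
S = -9 (S = 1 - 10 = -9)
Q = -7 (Q = -16 - 1*(-9) = -16 + 9 = -7)
R(r) = 0
M(V) = 1/V (M(V) = 1/(V + 0) = 1/V)
1/M(Q) = 1/(1/(-7)) = 1/(-1/7) = -7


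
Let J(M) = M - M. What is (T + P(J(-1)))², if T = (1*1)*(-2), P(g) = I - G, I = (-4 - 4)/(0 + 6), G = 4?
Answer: 484/9 ≈ 53.778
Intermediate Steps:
J(M) = 0
I = -4/3 (I = -8/6 = -8*⅙ = -4/3 ≈ -1.3333)
P(g) = -16/3 (P(g) = -4/3 - 1*4 = -4/3 - 4 = -16/3)
T = -2 (T = 1*(-2) = -2)
(T + P(J(-1)))² = (-2 - 16/3)² = (-22/3)² = 484/9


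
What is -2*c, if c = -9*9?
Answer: 162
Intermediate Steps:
c = -81
-2*c = -2*(-81) = 162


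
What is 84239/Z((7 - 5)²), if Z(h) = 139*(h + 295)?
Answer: 84239/41561 ≈ 2.0269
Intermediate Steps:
Z(h) = 41005 + 139*h (Z(h) = 139*(295 + h) = 41005 + 139*h)
84239/Z((7 - 5)²) = 84239/(41005 + 139*(7 - 5)²) = 84239/(41005 + 139*2²) = 84239/(41005 + 139*4) = 84239/(41005 + 556) = 84239/41561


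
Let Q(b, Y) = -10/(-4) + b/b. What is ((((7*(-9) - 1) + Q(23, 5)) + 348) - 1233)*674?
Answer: -637267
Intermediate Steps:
Q(b, Y) = 7/2 (Q(b, Y) = -10*(-¼) + 1 = 5/2 + 1 = 7/2)
((((7*(-9) - 1) + Q(23, 5)) + 348) - 1233)*674 = ((((7*(-9) - 1) + 7/2) + 348) - 1233)*674 = ((((-63 - 1) + 7/2) + 348) - 1233)*674 = (((-64 + 7/2) + 348) - 1233)*674 = ((-121/2 + 348) - 1233)*674 = (575/2 - 1233)*674 = -1891/2*674 = -637267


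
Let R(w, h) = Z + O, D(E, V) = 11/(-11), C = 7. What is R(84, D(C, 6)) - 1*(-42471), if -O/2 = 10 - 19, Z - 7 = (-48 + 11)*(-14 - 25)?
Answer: 43939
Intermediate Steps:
Z = 1450 (Z = 7 + (-48 + 11)*(-14 - 25) = 7 - 37*(-39) = 7 + 1443 = 1450)
O = 18 (O = -2*(10 - 19) = -2*(-9) = 18)
D(E, V) = -1 (D(E, V) = 11*(-1/11) = -1)
R(w, h) = 1468 (R(w, h) = 1450 + 18 = 1468)
R(84, D(C, 6)) - 1*(-42471) = 1468 - 1*(-42471) = 1468 + 42471 = 43939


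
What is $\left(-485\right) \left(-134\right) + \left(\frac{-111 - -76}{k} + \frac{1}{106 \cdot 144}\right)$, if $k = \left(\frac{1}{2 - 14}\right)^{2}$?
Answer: $\frac{915076801}{15264} \approx 59950.0$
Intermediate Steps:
$k = \frac{1}{144}$ ($k = \left(\frac{1}{-12}\right)^{2} = \left(- \frac{1}{12}\right)^{2} = \frac{1}{144} \approx 0.0069444$)
$\left(-485\right) \left(-134\right) + \left(\frac{-111 - -76}{k} + \frac{1}{106 \cdot 144}\right) = \left(-485\right) \left(-134\right) + \left(\left(-111 - -76\right) \frac{1}{\frac{1}{144}} + \frac{1}{106 \cdot 144}\right) = 64990 + \left(\left(-111 + 76\right) 144 + \frac{1}{106} \cdot \frac{1}{144}\right) = 64990 + \left(\left(-35\right) 144 + \frac{1}{15264}\right) = 64990 + \left(-5040 + \frac{1}{15264}\right) = 64990 - \frac{76930559}{15264} = \frac{915076801}{15264}$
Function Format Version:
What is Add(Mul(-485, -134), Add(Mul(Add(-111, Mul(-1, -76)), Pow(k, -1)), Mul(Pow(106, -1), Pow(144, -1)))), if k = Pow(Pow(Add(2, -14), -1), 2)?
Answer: Rational(915076801, 15264) ≈ 59950.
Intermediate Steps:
k = Rational(1, 144) (k = Pow(Pow(-12, -1), 2) = Pow(Rational(-1, 12), 2) = Rational(1, 144) ≈ 0.0069444)
Add(Mul(-485, -134), Add(Mul(Add(-111, Mul(-1, -76)), Pow(k, -1)), Mul(Pow(106, -1), Pow(144, -1)))) = Add(Mul(-485, -134), Add(Mul(Add(-111, Mul(-1, -76)), Pow(Rational(1, 144), -1)), Mul(Pow(106, -1), Pow(144, -1)))) = Add(64990, Add(Mul(Add(-111, 76), 144), Mul(Rational(1, 106), Rational(1, 144)))) = Add(64990, Add(Mul(-35, 144), Rational(1, 15264))) = Add(64990, Add(-5040, Rational(1, 15264))) = Add(64990, Rational(-76930559, 15264)) = Rational(915076801, 15264)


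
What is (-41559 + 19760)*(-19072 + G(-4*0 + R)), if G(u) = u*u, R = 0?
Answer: 415750528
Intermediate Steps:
G(u) = u²
(-41559 + 19760)*(-19072 + G(-4*0 + R)) = (-41559 + 19760)*(-19072 + (-4*0 + 0)²) = -21799*(-19072 + (0 + 0)²) = -21799*(-19072 + 0²) = -21799*(-19072 + 0) = -21799*(-19072) = 415750528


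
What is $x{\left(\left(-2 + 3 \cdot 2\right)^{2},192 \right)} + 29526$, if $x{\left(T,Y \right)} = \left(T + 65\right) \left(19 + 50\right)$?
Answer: $35115$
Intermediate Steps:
$x{\left(T,Y \right)} = 4485 + 69 T$ ($x{\left(T,Y \right)} = \left(65 + T\right) 69 = 4485 + 69 T$)
$x{\left(\left(-2 + 3 \cdot 2\right)^{2},192 \right)} + 29526 = \left(4485 + 69 \left(-2 + 3 \cdot 2\right)^{2}\right) + 29526 = \left(4485 + 69 \left(-2 + 6\right)^{2}\right) + 29526 = \left(4485 + 69 \cdot 4^{2}\right) + 29526 = \left(4485 + 69 \cdot 16\right) + 29526 = \left(4485 + 1104\right) + 29526 = 5589 + 29526 = 35115$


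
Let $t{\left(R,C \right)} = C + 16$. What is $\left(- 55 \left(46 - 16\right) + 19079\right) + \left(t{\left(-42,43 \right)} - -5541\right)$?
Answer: $23029$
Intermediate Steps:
$t{\left(R,C \right)} = 16 + C$
$\left(- 55 \left(46 - 16\right) + 19079\right) + \left(t{\left(-42,43 \right)} - -5541\right) = \left(- 55 \left(46 - 16\right) + 19079\right) + \left(\left(16 + 43\right) - -5541\right) = \left(- 55 \cdot 30 + 19079\right) + \left(59 + 5541\right) = \left(\left(-1\right) 1650 + 19079\right) + 5600 = \left(-1650 + 19079\right) + 5600 = 17429 + 5600 = 23029$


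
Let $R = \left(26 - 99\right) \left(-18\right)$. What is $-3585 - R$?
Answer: $-4899$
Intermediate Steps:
$R = 1314$ ($R = \left(-73\right) \left(-18\right) = 1314$)
$-3585 - R = -3585 - 1314 = -4899$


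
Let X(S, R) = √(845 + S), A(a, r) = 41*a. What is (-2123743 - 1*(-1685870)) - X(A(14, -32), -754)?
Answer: -437873 - √1419 ≈ -4.3791e+5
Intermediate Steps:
(-2123743 - 1*(-1685870)) - X(A(14, -32), -754) = (-2123743 - 1*(-1685870)) - √(845 + 41*14) = (-2123743 + 1685870) - √(845 + 574) = -437873 - √1419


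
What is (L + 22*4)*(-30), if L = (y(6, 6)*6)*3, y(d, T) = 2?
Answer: -3720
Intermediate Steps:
L = 36 (L = (2*6)*3 = 12*3 = 36)
(L + 22*4)*(-30) = (36 + 22*4)*(-30) = (36 + 88)*(-30) = 124*(-30) = -3720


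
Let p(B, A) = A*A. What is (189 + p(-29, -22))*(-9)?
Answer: -6057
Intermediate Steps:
p(B, A) = A²
(189 + p(-29, -22))*(-9) = (189 + (-22)²)*(-9) = (189 + 484)*(-9) = 673*(-9) = -6057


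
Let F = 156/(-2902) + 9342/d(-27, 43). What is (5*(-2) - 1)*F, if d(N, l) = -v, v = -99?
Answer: -1505280/1451 ≈ -1037.4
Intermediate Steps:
d(N, l) = 99 (d(N, l) = -1*(-99) = 99)
F = 1505280/15961 (F = 156/(-2902) + 9342/99 = 156*(-1/2902) + 9342*(1/99) = -78/1451 + 1038/11 = 1505280/15961 ≈ 94.310)
(5*(-2) - 1)*F = (5*(-2) - 1)*(1505280/15961) = (-10 - 1)*(1505280/15961) = -11*1505280/15961 = -1505280/1451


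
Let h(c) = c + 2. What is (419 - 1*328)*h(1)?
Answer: 273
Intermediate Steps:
h(c) = 2 + c
(419 - 1*328)*h(1) = (419 - 1*328)*(2 + 1) = (419 - 328)*3 = 91*3 = 273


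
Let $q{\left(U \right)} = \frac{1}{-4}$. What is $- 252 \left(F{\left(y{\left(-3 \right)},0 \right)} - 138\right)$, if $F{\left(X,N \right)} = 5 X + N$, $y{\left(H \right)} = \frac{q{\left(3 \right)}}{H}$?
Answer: $34671$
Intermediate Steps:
$q{\left(U \right)} = - \frac{1}{4}$
$y{\left(H \right)} = - \frac{1}{4 H}$
$F{\left(X,N \right)} = N + 5 X$
$- 252 \left(F{\left(y{\left(-3 \right)},0 \right)} - 138\right) = - 252 \left(\left(0 + 5 \left(- \frac{1}{4 \left(-3\right)}\right)\right) - 138\right) = - 252 \left(\left(0 + 5 \left(\left(- \frac{1}{4}\right) \left(- \frac{1}{3}\right)\right)\right) - 138\right) = - 252 \left(\left(0 + 5 \cdot \frac{1}{12}\right) - 138\right) = - 252 \left(\left(0 + \frac{5}{12}\right) - 138\right) = - 252 \left(\frac{5}{12} - 138\right) = \left(-252\right) \left(- \frac{1651}{12}\right) = 34671$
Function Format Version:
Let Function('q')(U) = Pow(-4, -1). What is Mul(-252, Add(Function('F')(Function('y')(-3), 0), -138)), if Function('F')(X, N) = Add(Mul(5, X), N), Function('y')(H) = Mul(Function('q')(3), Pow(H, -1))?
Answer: 34671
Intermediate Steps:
Function('q')(U) = Rational(-1, 4)
Function('y')(H) = Mul(Rational(-1, 4), Pow(H, -1))
Function('F')(X, N) = Add(N, Mul(5, X))
Mul(-252, Add(Function('F')(Function('y')(-3), 0), -138)) = Mul(-252, Add(Add(0, Mul(5, Mul(Rational(-1, 4), Pow(-3, -1)))), -138)) = Mul(-252, Add(Add(0, Mul(5, Mul(Rational(-1, 4), Rational(-1, 3)))), -138)) = Mul(-252, Add(Add(0, Mul(5, Rational(1, 12))), -138)) = Mul(-252, Add(Add(0, Rational(5, 12)), -138)) = Mul(-252, Add(Rational(5, 12), -138)) = Mul(-252, Rational(-1651, 12)) = 34671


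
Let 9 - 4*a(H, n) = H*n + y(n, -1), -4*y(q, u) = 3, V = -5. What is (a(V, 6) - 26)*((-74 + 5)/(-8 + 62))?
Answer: 5911/288 ≈ 20.524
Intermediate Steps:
y(q, u) = -¾ (y(q, u) = -¼*3 = -¾)
a(H, n) = 39/16 - H*n/4 (a(H, n) = 9/4 - (H*n - ¾)/4 = 9/4 - (-¾ + H*n)/4 = 9/4 + (3/16 - H*n/4) = 39/16 - H*n/4)
(a(V, 6) - 26)*((-74 + 5)/(-8 + 62)) = ((39/16 - ¼*(-5)*6) - 26)*((-74 + 5)/(-8 + 62)) = ((39/16 + 15/2) - 26)*(-69/54) = (159/16 - 26)*(-69*1/54) = -257/16*(-23/18) = 5911/288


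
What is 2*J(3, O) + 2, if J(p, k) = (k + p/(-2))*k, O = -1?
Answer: 7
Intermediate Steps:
J(p, k) = k*(k - p/2) (J(p, k) = (k + p*(-½))*k = (k - p/2)*k = k*(k - p/2))
2*J(3, O) + 2 = 2*((½)*(-1)*(-1*3 + 2*(-1))) + 2 = 2*((½)*(-1)*(-3 - 2)) + 2 = 2*((½)*(-1)*(-5)) + 2 = 2*(5/2) + 2 = 5 + 2 = 7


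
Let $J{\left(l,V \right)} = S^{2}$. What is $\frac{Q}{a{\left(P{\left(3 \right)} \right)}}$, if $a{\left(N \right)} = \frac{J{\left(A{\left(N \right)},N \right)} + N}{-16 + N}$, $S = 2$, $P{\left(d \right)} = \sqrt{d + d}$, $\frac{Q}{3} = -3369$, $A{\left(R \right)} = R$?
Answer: $70749 - 20214 \sqrt{6} \approx 21235.0$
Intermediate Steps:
$Q = -10107$ ($Q = 3 \left(-3369\right) = -10107$)
$P{\left(d \right)} = \sqrt{2} \sqrt{d}$ ($P{\left(d \right)} = \sqrt{2 d} = \sqrt{2} \sqrt{d}$)
$J{\left(l,V \right)} = 4$ ($J{\left(l,V \right)} = 2^{2} = 4$)
$a{\left(N \right)} = \frac{4 + N}{-16 + N}$
$\frac{Q}{a{\left(P{\left(3 \right)} \right)}} = - \frac{10107}{\frac{1}{-16 + \sqrt{2} \sqrt{3}} \left(4 + \sqrt{2} \sqrt{3}\right)} = - \frac{10107}{\frac{1}{-16 + \sqrt{6}} \left(4 + \sqrt{6}\right)} = - 10107 \frac{-16 + \sqrt{6}}{4 + \sqrt{6}} = - \frac{10107 \left(-16 + \sqrt{6}\right)}{4 + \sqrt{6}}$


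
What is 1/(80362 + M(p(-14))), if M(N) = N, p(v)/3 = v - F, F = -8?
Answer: 1/80344 ≈ 1.2446e-5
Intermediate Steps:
p(v) = 24 + 3*v (p(v) = 3*(v - 1*(-8)) = 3*(v + 8) = 3*(8 + v) = 24 + 3*v)
1/(80362 + M(p(-14))) = 1/(80362 + (24 + 3*(-14))) = 1/(80362 + (24 - 42)) = 1/(80362 - 18) = 1/80344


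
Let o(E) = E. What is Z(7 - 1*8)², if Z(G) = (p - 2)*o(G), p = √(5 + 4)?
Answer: 1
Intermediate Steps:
p = 3 (p = √9 = 3)
Z(G) = G (Z(G) = (3 - 2)*G = 1*G = G)
Z(7 - 1*8)² = (7 - 1*8)² = (7 - 8)² = (-1)² = 1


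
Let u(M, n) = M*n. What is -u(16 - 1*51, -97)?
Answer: -3395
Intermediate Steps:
-u(16 - 1*51, -97) = -(16 - 1*51)*(-97) = -(16 - 51)*(-97) = -(-35)*(-97) = -1*3395 = -3395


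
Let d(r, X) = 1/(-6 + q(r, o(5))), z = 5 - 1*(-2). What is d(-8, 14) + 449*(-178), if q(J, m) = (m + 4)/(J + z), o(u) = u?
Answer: -1198831/15 ≈ -79922.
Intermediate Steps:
z = 7 (z = 5 + 2 = 7)
q(J, m) = (4 + m)/(7 + J) (q(J, m) = (m + 4)/(J + 7) = (4 + m)/(7 + J))
d(r, X) = 1/(-6 + 9/(7 + r)) (d(r, X) = 1/(-6 + (4 + 5)/(7 + r)) = 1/(-6 + 9/(7 + r)))
d(-8, 14) + 449*(-178) = (-7 - 1*(-8))/(3*(11 + 2*(-8))) + 449*(-178) = (-7 + 8)/(3*(11 - 16)) - 79922 = (⅓)*1/(-5) - 79922 = (⅓)*(-⅕)*1 - 79922 = -1/15 - 79922 = -1198831/15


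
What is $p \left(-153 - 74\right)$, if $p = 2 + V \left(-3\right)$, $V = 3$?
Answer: $1589$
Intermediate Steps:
$p = -7$ ($p = 2 + 3 \left(-3\right) = 2 - 9 = -7$)
$p \left(-153 - 74\right) = - 7 \left(-153 - 74\right) = \left(-7\right) \left(-227\right) = 1589$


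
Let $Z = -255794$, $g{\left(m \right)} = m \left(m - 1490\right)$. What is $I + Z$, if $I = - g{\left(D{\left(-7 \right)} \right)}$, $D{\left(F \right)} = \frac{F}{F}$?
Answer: $-254305$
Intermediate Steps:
$D{\left(F \right)} = 1$
$g{\left(m \right)} = m \left(-1490 + m\right)$
$I = 1489$ ($I = - 1 \left(-1490 + 1\right) = - 1 \left(-1489\right) = \left(-1\right) \left(-1489\right) = 1489$)
$I + Z = 1489 - 255794 = -254305$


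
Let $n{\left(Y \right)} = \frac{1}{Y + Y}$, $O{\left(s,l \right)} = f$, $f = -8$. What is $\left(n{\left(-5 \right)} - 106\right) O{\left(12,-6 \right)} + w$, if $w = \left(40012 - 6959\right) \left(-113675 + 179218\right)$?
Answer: $\frac{10831968139}{5} \approx 2.1664 \cdot 10^{9}$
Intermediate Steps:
$O{\left(s,l \right)} = -8$
$n{\left(Y \right)} = \frac{1}{2 Y}$
$w = 2166392779$ ($w = 33053 \cdot 65543 = 2166392779$)
$\left(n{\left(-5 \right)} - 106\right) O{\left(12,-6 \right)} + w = \left(\frac{1}{2 \left(-5\right)} - 106\right) \left(-8\right) + 2166392779 = \left(\frac{1}{2} \left(- \frac{1}{5}\right) - 106\right) \left(-8\right) + 2166392779 = \left(- \frac{1}{10} - 106\right) \left(-8\right) + 2166392779 = \left(- \frac{1061}{10}\right) \left(-8\right) + 2166392779 = \frac{4244}{5} + 2166392779 = \frac{10831968139}{5}$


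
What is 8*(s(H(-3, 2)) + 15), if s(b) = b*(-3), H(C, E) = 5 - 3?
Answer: 72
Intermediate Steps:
H(C, E) = 2
s(b) = -3*b
8*(s(H(-3, 2)) + 15) = 8*(-3*2 + 15) = 8*(-6 + 15) = 8*9 = 72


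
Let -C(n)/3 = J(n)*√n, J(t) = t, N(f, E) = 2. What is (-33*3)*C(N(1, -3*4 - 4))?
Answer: 594*√2 ≈ 840.04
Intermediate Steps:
C(n) = -3*n^(3/2) (C(n) = -3*n*√n = -3*n^(3/2))
(-33*3)*C(N(1, -3*4 - 4)) = (-33*3)*(-6*√2) = -(-297)*2*√2 = -(-594)*√2 = 594*√2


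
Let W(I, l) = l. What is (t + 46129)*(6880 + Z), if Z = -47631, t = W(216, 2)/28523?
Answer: -53617617599219/28523 ≈ -1.8798e+9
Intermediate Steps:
t = 2/28523 ≈ 7.0119e-5
(t + 46129)*(6880 + Z) = (2/28523 + 46129)*(6880 - 47631) = (1315737469/28523)*(-40751) = -53617617599219/28523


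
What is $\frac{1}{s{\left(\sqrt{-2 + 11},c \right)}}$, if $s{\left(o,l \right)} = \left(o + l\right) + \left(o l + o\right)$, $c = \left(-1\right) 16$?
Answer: $- \frac{1}{58} \approx -0.017241$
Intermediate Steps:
$c = -16$
$s{\left(o,l \right)} = l + 2 o + l o$ ($s{\left(o,l \right)} = \left(l + o\right) + \left(l o + o\right) = \left(l + o\right) + \left(o + l o\right) = l + 2 o + l o$)
$\frac{1}{s{\left(\sqrt{-2 + 11},c \right)}} = \frac{1}{-16 + 2 \sqrt{-2 + 11} - 16 \sqrt{-2 + 11}} = \frac{1}{-16 + 2 \sqrt{9} - 16 \sqrt{9}} = \frac{1}{-16 + 2 \cdot 3 - 48} = \frac{1}{-16 + 6 - 48} = \frac{1}{-58} = - \frac{1}{58}$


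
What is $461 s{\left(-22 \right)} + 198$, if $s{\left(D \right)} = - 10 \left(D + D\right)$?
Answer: $203038$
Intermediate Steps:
$s{\left(D \right)} = - 20 D$ ($s{\left(D \right)} = - 10 \cdot 2 D = - 20 D$)
$461 s{\left(-22 \right)} + 198 = 461 \left(\left(-20\right) \left(-22\right)\right) + 198 = 461 \cdot 440 + 198 = 202840 + 198 = 203038$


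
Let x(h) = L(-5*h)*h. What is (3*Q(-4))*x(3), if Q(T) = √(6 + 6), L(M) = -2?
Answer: -36*√3 ≈ -62.354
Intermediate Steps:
Q(T) = 2*√3 (Q(T) = √12 = 2*√3)
x(h) = -2*h
(3*Q(-4))*x(3) = (3*(2*√3))*(-2*3) = (6*√3)*(-6) = -36*√3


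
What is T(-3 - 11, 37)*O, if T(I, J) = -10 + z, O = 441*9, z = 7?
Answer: -11907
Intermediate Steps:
O = 3969
T(I, J) = -3 (T(I, J) = -10 + 7 = -3)
T(-3 - 11, 37)*O = -3*3969 = -11907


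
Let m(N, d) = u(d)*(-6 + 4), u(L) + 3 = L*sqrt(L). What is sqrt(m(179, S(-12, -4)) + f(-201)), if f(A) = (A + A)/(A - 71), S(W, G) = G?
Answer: sqrt(34578 + 73984*I)/68 ≈ 3.5454 + 2.2565*I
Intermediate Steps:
u(L) = -3 + L**(3/2) (u(L) = -3 + L*sqrt(L) = -3 + L**(3/2))
m(N, d) = 6 - 2*d**(3/2) (m(N, d) = (-3 + d**(3/2))*(-6 + 4) = (-3 + d**(3/2))*(-2) = 6 - 2*d**(3/2))
f(A) = 2*A/(-71 + A) (f(A) = (2*A)/(-71 + A) = 2*A/(-71 + A))
sqrt(m(179, S(-12, -4)) + f(-201)) = sqrt((6 - (-16)*I) + 2*(-201)/(-71 - 201)) = sqrt((6 - (-16)*I) + 2*(-201)/(-272)) = sqrt((6 + 16*I) + 2*(-201)*(-1/272)) = sqrt((6 + 16*I) + 201/136) = sqrt(1017/136 + 16*I)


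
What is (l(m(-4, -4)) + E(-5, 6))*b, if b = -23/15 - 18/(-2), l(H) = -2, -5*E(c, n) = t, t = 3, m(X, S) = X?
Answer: -1456/75 ≈ -19.413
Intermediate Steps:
E(c, n) = -⅗ (E(c, n) = -⅕*3 = -⅗)
b = 112/15 (b = -23*1/15 - 18*(-½) = -23/15 + 9 = 112/15 ≈ 7.4667)
(l(m(-4, -4)) + E(-5, 6))*b = (-2 - ⅗)*(112/15) = -13/5*112/15 = -1456/75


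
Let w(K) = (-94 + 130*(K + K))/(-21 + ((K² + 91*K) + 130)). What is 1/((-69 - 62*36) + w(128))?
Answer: -28141/64719255 ≈ -0.00043482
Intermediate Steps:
w(K) = (-94 + 260*K)/(109 + K² + 91*K) (w(K) = (-94 + 130*(2*K))/(-21 + (130 + K² + 91*K)) = (-94 + 260*K)/(109 + K² + 91*K))
1/((-69 - 62*36) + w(128)) = 1/((-69 - 62*36) + 2*(-47 + 130*128)/(109 + 128² + 91*128)) = 1/((-69 - 2232) + 2*(-47 + 16640)/(109 + 16384 + 11648)) = 1/(-2301 + 2*16593/28141) = 1/(-2301 + 2*(1/28141)*16593) = 1/(-2301 + 33186/28141) = 1/(-64719255/28141) = -28141/64719255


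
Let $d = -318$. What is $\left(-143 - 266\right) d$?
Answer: $130062$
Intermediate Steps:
$\left(-143 - 266\right) d = \left(-143 - 266\right) \left(-318\right) = \left(-409\right) \left(-318\right) = 130062$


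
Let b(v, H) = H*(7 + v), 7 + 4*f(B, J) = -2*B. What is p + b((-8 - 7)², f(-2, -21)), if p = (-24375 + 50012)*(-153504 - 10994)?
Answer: -4217235400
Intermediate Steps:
f(B, J) = -7/4 - B/2 (f(B, J) = -7/4 + (-2*B)/4 = -7/4 - B/2)
p = -4217235226 (p = 25637*(-164498) = -4217235226)
p + b((-8 - 7)², f(-2, -21)) = -4217235226 + (-7/4 - ½*(-2))*(7 + (-8 - 7)²) = -4217235226 + (-7/4 + 1)*(7 + (-15)²) = -4217235226 - 3*(7 + 225)/4 = -4217235226 - ¾*232 = -4217235226 - 174 = -4217235400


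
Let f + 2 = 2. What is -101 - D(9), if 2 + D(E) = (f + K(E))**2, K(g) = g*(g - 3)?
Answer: -3015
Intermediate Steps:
f = 0 (f = -2 + 2 = 0)
K(g) = g*(-3 + g)
D(E) = -2 + E**2*(-3 + E)**2 (D(E) = -2 + (0 + E*(-3 + E))**2 = -2 + (E*(-3 + E))**2 = -2 + E**2*(-3 + E)**2)
-101 - D(9) = -101 - (-2 + 9**2*(-3 + 9)**2) = -101 - (-2 + 81*6**2) = -101 - (-2 + 81*36) = -101 - (-2 + 2916) = -101 - 1*2914 = -101 - 2914 = -3015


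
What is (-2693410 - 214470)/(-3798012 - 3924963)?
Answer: 581576/1544595 ≈ 0.37652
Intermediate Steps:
(-2693410 - 214470)/(-3798012 - 3924963) = -2907880/(-7722975) = -2907880*(-1/7722975) = 581576/1544595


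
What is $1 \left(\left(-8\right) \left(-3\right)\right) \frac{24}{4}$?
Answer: $144$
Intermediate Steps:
$1 \left(\left(-8\right) \left(-3\right)\right) \frac{24}{4} = 1 \cdot 24 \cdot 24 \cdot \frac{1}{4} = 24 \cdot 6 = 144$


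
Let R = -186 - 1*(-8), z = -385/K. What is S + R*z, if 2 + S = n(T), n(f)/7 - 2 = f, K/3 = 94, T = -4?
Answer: 32009/141 ≈ 227.01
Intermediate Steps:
K = 282 (K = 3*94 = 282)
n(f) = 14 + 7*f
S = -16 (S = -2 + (14 + 7*(-4)) = -2 + (14 - 28) = -2 - 14 = -16)
z = -385/282 ≈ -1.3652
R = -178 (R = -186 + 8 = -178)
S + R*z = -16 - 178*(-385/282) = -16 + 34265/141 = 32009/141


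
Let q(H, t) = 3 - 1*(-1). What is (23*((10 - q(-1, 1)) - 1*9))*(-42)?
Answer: 2898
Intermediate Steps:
q(H, t) = 4 (q(H, t) = 3 + 1 = 4)
(23*((10 - q(-1, 1)) - 1*9))*(-42) = (23*((10 - 1*4) - 1*9))*(-42) = (23*((10 - 4) - 9))*(-42) = (23*(6 - 9))*(-42) = (23*(-3))*(-42) = -69*(-42) = 2898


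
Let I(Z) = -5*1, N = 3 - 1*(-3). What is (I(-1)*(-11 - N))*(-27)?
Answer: -2295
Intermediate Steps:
N = 6 (N = 3 + 3 = 6)
I(Z) = -5
(I(-1)*(-11 - N))*(-27) = -5*(-11 - 1*6)*(-27) = -5*(-11 - 6)*(-27) = -5*(-17)*(-27) = 85*(-27) = -2295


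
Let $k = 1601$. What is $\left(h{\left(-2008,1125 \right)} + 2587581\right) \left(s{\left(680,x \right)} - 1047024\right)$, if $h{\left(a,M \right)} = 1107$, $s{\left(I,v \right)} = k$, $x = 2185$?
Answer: $-2706273975024$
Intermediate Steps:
$s{\left(I,v \right)} = 1601$
$\left(h{\left(-2008,1125 \right)} + 2587581\right) \left(s{\left(680,x \right)} - 1047024\right) = \left(1107 + 2587581\right) \left(1601 - 1047024\right) = 2588688 \left(-1045423\right) = -2706273975024$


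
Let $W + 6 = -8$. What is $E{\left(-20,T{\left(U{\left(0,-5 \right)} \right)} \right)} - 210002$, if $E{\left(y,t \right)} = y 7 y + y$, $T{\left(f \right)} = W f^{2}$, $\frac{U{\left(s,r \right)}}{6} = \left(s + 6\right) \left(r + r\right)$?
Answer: $-207222$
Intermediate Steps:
$W = -14$ ($W = -6 - 8 = -14$)
$U{\left(s,r \right)} = 12 r \left(6 + s\right)$ ($U{\left(s,r \right)} = 6 \left(s + 6\right) \left(r + r\right) = 6 \left(6 + s\right) 2 r = 6 \cdot 2 r \left(6 + s\right) = 12 r \left(6 + s\right)$)
$T{\left(f \right)} = - 14 f^{2}$
$E{\left(y,t \right)} = y + 7 y^{2}$ ($E{\left(y,t \right)} = 7 y y + y = 7 y^{2} + y = y + 7 y^{2}$)
$E{\left(-20,T{\left(U{\left(0,-5 \right)} \right)} \right)} - 210002 = - 20 \left(1 + 7 \left(-20\right)\right) - 210002 = - 20 \left(1 - 140\right) - 210002 = \left(-20\right) \left(-139\right) - 210002 = 2780 - 210002 = -207222$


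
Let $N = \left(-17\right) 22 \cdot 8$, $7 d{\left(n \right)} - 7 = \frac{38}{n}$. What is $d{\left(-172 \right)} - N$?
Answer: $\frac{1801767}{602} \approx 2993.0$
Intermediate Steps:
$d{\left(n \right)} = 1 + \frac{38}{7 n}$ ($d{\left(n \right)} = 1 + \frac{38 \frac{1}{n}}{7} = 1 + \frac{38}{7 n}$)
$N = -2992$ ($N = \left(-374\right) 8 = -2992$)
$d{\left(-172 \right)} - N = \frac{\frac{38}{7} - 172}{-172} - -2992 = \left(- \frac{1}{172}\right) \left(- \frac{1166}{7}\right) + 2992 = \frac{583}{602} + 2992 = \frac{1801767}{602}$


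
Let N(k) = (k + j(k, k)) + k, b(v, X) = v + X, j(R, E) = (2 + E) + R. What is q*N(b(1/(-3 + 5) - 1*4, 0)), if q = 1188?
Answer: -14256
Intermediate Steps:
j(R, E) = 2 + E + R
b(v, X) = X + v
N(k) = 2 + 4*k (N(k) = (k + (2 + k + k)) + k = (k + (2 + 2*k)) + k = (2 + 3*k) + k = 2 + 4*k)
q*N(b(1/(-3 + 5) - 1*4, 0)) = 1188*(2 + 4*(0 + (1/(-3 + 5) - 1*4))) = 1188*(2 + 4*(0 + (1/2 - 4))) = 1188*(2 + 4*(0 - 7/2)) = 1188*(2 + 4*(-7/2)) = 1188*(2 - 14) = 1188*(-12) = -14256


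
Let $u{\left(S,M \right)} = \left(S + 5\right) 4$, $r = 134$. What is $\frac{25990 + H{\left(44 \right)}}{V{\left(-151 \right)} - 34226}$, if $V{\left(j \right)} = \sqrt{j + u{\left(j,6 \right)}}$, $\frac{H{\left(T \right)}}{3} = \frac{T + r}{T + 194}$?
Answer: $- \frac{105863653402}{139398957509} - \frac{3093077 i \sqrt{15}}{19914136787} \approx -0.75943 - 0.00060155 i$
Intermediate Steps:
$u{\left(S,M \right)} = 20 + 4 S$ ($u{\left(S,M \right)} = \left(5 + S\right) 4 = 20 + 4 S$)
$H{\left(T \right)} = \frac{3 \left(134 + T\right)}{194 + T}$ ($H{\left(T \right)} = 3 \frac{T + 134}{T + 194} = 3 \frac{134 + T}{194 + T} = \frac{3 \left(134 + T\right)}{194 + T}$)
$V{\left(j \right)} = \sqrt{20 + 5 j}$ ($V{\left(j \right)} = \sqrt{j + \left(20 + 4 j\right)} = \sqrt{20 + 5 j}$)
$\frac{25990 + H{\left(44 \right)}}{V{\left(-151 \right)} - 34226} = \frac{25990 + \frac{3 \left(134 + 44\right)}{194 + 44}}{\sqrt{20 + 5 \left(-151\right)} - 34226} = \frac{25990 + 3 \cdot \frac{1}{238} \cdot 178}{\sqrt{20 - 755} - 34226} = \frac{25990 + 3 \cdot \frac{1}{238} \cdot 178}{\sqrt{-735} - 34226} = \frac{25990 + \frac{267}{119}}{7 i \sqrt{15} - 34226} = \frac{3093077}{119 \left(-34226 + 7 i \sqrt{15}\right)}$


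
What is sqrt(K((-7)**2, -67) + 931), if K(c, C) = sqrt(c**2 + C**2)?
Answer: sqrt(931 + sqrt(6890)) ≈ 31.843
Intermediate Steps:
K(c, C) = sqrt(C**2 + c**2)
sqrt(K((-7)**2, -67) + 931) = sqrt(sqrt((-67)**2 + ((-7)**2)**2) + 931) = sqrt(sqrt(4489 + 49**2) + 931) = sqrt(sqrt(4489 + 2401) + 931) = sqrt(sqrt(6890) + 931) = sqrt(931 + sqrt(6890))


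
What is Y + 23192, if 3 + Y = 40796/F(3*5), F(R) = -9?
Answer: 167905/9 ≈ 18656.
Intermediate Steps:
Y = -40823/9 (Y = -3 + 40796/(-9) = -3 + 40796*(-⅑) = -3 - 40796/9 = -40823/9 ≈ -4535.9)
Y + 23192 = -40823/9 + 23192 = 167905/9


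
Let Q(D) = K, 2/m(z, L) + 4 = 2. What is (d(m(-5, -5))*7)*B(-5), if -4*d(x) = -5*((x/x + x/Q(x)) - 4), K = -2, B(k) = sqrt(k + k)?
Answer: -175*I*sqrt(10)/8 ≈ -69.175*I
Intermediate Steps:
B(k) = sqrt(2)*sqrt(k) (B(k) = sqrt(2*k) = sqrt(2)*sqrt(k))
m(z, L) = -1 (m(z, L) = 2/(-4 + 2) = 2/(-2) = 2*(-1/2) = -1)
Q(D) = -2
d(x) = -15/4 - 5*x/8 (d(x) = -(-5)*((x/x + x/(-2)) - 4)/4 = -(-5)*((1 + x*(-1/2)) - 4)/4 = -(-5)*((1 - x/2) - 4)/4 = -(-5)*(-3 - x/2)/4 = -(15 + 5*x/2)/4 = -15/4 - 5*x/8)
(d(m(-5, -5))*7)*B(-5) = ((-15/4 - 5/8*(-1))*7)*(sqrt(2)*sqrt(-5)) = ((-15/4 + 5/8)*7)*(sqrt(2)*(I*sqrt(5))) = (-25/8*7)*(I*sqrt(10)) = -175*I*sqrt(10)/8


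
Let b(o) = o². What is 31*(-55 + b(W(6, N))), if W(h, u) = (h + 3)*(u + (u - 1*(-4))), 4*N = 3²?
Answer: 718859/4 ≈ 1.7971e+5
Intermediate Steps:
N = 9/4 (N = (¼)*3² = (¼)*9 = 9/4 ≈ 2.2500)
W(h, u) = (3 + h)*(4 + 2*u) (W(h, u) = (3 + h)*(u + (u + 4)) = (3 + h)*(u + (4 + u)) = (3 + h)*(4 + 2*u))
31*(-55 + b(W(6, N))) = 31*(-55 + (12 + 4*6 + 6*(9/4) + 2*6*(9/4))²) = 31*(-55 + (12 + 24 + 27/2 + 27)²) = 31*(-55 + (153/2)²) = 31*(-55 + 23409/4) = 31*(23189/4) = 718859/4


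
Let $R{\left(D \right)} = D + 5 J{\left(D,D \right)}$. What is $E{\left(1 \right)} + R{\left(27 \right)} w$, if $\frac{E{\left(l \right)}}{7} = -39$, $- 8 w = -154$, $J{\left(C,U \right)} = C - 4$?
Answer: $\frac{4921}{2} \approx 2460.5$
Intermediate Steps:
$J{\left(C,U \right)} = -4 + C$ ($J{\left(C,U \right)} = C - 4 = -4 + C$)
$w = \frac{77}{4}$ ($w = \left(- \frac{1}{8}\right) \left(-154\right) = \frac{77}{4} \approx 19.25$)
$E{\left(l \right)} = -273$ ($E{\left(l \right)} = 7 \left(-39\right) = -273$)
$R{\left(D \right)} = -20 + 6 D$ ($R{\left(D \right)} = D + 5 \left(-4 + D\right) = D + \left(-20 + 5 D\right) = -20 + 6 D$)
$E{\left(1 \right)} + R{\left(27 \right)} w = -273 + \left(-20 + 6 \cdot 27\right) \frac{77}{4} = -273 + \left(-20 + 162\right) \frac{77}{4} = -273 + 142 \cdot \frac{77}{4} = -273 + \frac{5467}{2} = \frac{4921}{2}$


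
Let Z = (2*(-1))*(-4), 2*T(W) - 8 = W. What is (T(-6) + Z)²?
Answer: 81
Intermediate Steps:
T(W) = 4 + W/2
Z = 8 (Z = -2*(-4) = 8)
(T(-6) + Z)² = ((4 + (½)*(-6)) + 8)² = ((4 - 3) + 8)² = (1 + 8)² = 9² = 81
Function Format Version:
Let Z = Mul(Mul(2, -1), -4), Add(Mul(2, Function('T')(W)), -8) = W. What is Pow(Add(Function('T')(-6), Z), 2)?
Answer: 81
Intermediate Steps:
Function('T')(W) = Add(4, Mul(Rational(1, 2), W))
Z = 8 (Z = Mul(-2, -4) = 8)
Pow(Add(Function('T')(-6), Z), 2) = Pow(Add(Add(4, Mul(Rational(1, 2), -6)), 8), 2) = Pow(Add(Add(4, -3), 8), 2) = Pow(Add(1, 8), 2) = Pow(9, 2) = 81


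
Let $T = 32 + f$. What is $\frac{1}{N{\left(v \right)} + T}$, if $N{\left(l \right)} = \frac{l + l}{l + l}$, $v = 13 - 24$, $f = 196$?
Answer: $\frac{1}{229} \approx 0.0043668$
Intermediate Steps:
$v = -11$ ($v = 13 - 24 = -11$)
$N{\left(l \right)} = 1$ ($N{\left(l \right)} = \frac{2 l}{2 l} = 2 l \frac{1}{2 l} = 1$)
$T = 228$ ($T = 32 + 196 = 228$)
$\frac{1}{N{\left(v \right)} + T} = \frac{1}{1 + 228} = \frac{1}{229}$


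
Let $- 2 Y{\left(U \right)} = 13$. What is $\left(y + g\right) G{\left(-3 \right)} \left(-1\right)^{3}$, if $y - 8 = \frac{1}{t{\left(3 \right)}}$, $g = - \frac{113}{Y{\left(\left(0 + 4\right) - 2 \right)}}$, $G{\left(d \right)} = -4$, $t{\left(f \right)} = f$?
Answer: $\frac{4012}{39} \approx 102.87$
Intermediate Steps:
$Y{\left(U \right)} = - \frac{13}{2}$ ($Y{\left(U \right)} = \left(- \frac{1}{2}\right) 13 = - \frac{13}{2}$)
$g = \frac{226}{13}$ ($g = - \frac{113}{- \frac{13}{2}} = \left(-113\right) \left(- \frac{2}{13}\right) = \frac{226}{13} \approx 17.385$)
$y = \frac{25}{3}$ ($y = 8 + \frac{1}{3} = \frac{25}{3} \approx 8.3333$)
$\left(y + g\right) G{\left(-3 \right)} \left(-1\right)^{3} = \left(\frac{25}{3} + \frac{226}{13}\right) \left(- 4 \left(-1\right)^{3}\right) = \frac{1003 \left(\left(-4\right) \left(-1\right)\right)}{39} = \frac{1003}{39} \cdot 4 = \frac{4012}{39}$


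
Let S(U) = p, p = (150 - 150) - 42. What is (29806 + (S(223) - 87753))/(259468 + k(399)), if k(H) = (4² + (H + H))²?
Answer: -57989/922064 ≈ -0.062890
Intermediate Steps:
p = -42 (p = 0 - 42 = -42)
S(U) = -42
k(H) = (16 + 2*H)²
(29806 + (S(223) - 87753))/(259468 + k(399)) = (29806 + (-42 - 87753))/(259468 + 4*(8 + 399)²) = (29806 - 87795)/(259468 + 4*407²) = -57989/(259468 + 4*165649) = -57989/(259468 + 662596) = -57989/922064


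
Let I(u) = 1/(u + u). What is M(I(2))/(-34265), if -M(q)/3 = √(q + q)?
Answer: 3*√2/68530 ≈ 6.1909e-5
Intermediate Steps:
I(u) = 1/(2*u)
M(q) = -3*√2*√q (M(q) = -3*√(q + q) = -3*√2*√q)
M(I(2))/(-34265) = -3*√2*√((½)/2)/(-34265) = -3*√2*√((½)*(½))*(-1/34265) = -3*√2*√(¼)*(-1/34265) = -3*√2*½*(-1/34265) = -3*√2/2*(-1/34265) = 3*√2/68530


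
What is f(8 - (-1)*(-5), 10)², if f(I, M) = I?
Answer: 9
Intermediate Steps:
f(8 - (-1)*(-5), 10)² = (8 - (-1)*(-5))² = (8 - 1*5)² = (8 - 5)² = 3² = 9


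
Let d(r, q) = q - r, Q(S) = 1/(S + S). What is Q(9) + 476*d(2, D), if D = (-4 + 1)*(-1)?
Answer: 8569/18 ≈ 476.06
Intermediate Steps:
D = 3 (D = -3*(-1) = 3)
Q(S) = 1/(2*S)
Q(9) + 476*d(2, D) = (½)/9 + 476*(3 - 1*2) = (½)*(⅑) + 476*(3 - 2) = 1/18 + 476*1 = 1/18 + 476 = 8569/18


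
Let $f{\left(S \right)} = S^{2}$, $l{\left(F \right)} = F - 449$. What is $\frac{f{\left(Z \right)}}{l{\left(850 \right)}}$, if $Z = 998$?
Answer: $\frac{996004}{401} \approx 2483.8$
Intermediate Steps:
$l{\left(F \right)} = -449 + F$
$\frac{f{\left(Z \right)}}{l{\left(850 \right)}} = \frac{998^{2}}{-449 + 850} = \frac{996004}{401}$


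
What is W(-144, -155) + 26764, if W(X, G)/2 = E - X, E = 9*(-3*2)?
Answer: 26944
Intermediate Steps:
E = -54 (E = 9*(-6) = -54)
W(X, G) = -108 - 2*X (W(X, G) = 2*(-54 - X) = -108 - 2*X)
W(-144, -155) + 26764 = (-108 - 2*(-144)) + 26764 = (-108 + 288) + 26764 = 180 + 26764 = 26944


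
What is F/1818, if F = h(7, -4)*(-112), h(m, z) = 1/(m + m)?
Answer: -4/909 ≈ -0.0044004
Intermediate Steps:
h(m, z) = 1/(2*m)
F = -8 (F = ((½)/7)*(-112) = ((½)*(⅐))*(-112) = (1/14)*(-112) = -8)
F/1818 = -8/1818 = -8*1/1818 = -4/909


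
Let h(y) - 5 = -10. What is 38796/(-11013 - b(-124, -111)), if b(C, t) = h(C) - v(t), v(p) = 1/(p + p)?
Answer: -162504/46109 ≈ -3.5243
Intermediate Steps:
h(y) = -5 (h(y) = 5 - 10 = -5)
v(p) = 1/(2*p)
b(C, t) = -5 - 1/(2*t)
38796/(-11013 - b(-124, -111)) = 38796/(-11013 - (-5 - 1/2/(-111))) = 38796/(-11013 - (-5 - 1/2*(-1/111))) = 38796/(-11013 - (-5 + 1/222)) = 38796/(-11013 - 1*(-1109/222)) = 38796/(-11013 + 1109/222) = 38796/(-2443777/222) = 38796*(-222/2443777) = -162504/46109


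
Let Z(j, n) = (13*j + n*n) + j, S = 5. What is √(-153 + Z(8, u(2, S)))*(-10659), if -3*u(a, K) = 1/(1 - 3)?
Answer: -17765*I*√59/2 ≈ -68228.0*I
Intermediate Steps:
u(a, K) = ⅙ (u(a, K) = -1/(3*(1 - 3)) = -⅓/(-2) = -⅓*(-½) = ⅙)
Z(j, n) = n² + 14*j (Z(j, n) = (13*j + n²) + j = (n² + 13*j) + j = n² + 14*j)
√(-153 + Z(8, u(2, S)))*(-10659) = √(-153 + ((⅙)² + 14*8))*(-10659) = √(-153 + (1/36 + 112))*(-10659) = √(-153 + 4033/36)*(-10659) = √(-1475/36)*(-10659) = (5*I*√59/6)*(-10659) = -17765*I*√59/2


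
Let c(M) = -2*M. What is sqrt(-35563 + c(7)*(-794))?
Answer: I*sqrt(24447) ≈ 156.36*I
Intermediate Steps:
sqrt(-35563 + c(7)*(-794)) = sqrt(-35563 - 2*7*(-794)) = sqrt(-35563 - 14*(-794)) = sqrt(-35563 + 11116) = sqrt(-24447) = I*sqrt(24447)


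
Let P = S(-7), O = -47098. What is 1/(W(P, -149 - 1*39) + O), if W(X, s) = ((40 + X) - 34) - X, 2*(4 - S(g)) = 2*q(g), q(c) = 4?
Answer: -1/47092 ≈ -2.1235e-5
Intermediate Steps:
S(g) = 0 (S(g) = 4 - 4 = 0)
P = 0
W(X, s) = 6 (W(X, s) = (6 + X) - X = 6)
1/(W(P, -149 - 1*39) + O) = 1/(6 - 47098) = 1/(-47092) = -1/47092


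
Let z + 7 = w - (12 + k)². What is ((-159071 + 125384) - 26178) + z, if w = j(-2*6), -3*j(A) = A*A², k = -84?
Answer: -64480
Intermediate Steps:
j(A) = -A³/3 (j(A) = -A*A²/3 = -A³/3)
w = 576 (w = -(-2*6)³/3 = -⅓*(-12)³ = -⅓*(-1728) = 576)
z = -4615 (z = -7 + (576 - (12 - 84)²) = -7 + (576 - 1*(-72)²) = -7 + (576 - 1*5184) = -7 + (576 - 5184) = -7 - 4608 = -4615)
((-159071 + 125384) - 26178) + z = ((-159071 + 125384) - 26178) - 4615 = (-33687 - 26178) - 4615 = -59865 - 4615 = -64480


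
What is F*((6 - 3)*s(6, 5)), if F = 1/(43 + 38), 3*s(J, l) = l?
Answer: 5/81 ≈ 0.061728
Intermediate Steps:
s(J, l) = l/3
F = 1/81 ≈ 0.012346
F*((6 - 3)*s(6, 5)) = ((6 - 3)*((1/3)*5))/81 = (3*(5/3))/81 = (1/81)*5 = 5/81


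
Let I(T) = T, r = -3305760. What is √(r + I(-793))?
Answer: I*√3306553 ≈ 1818.4*I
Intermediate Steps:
√(r + I(-793)) = √(-3305760 - 793) = √(-3306553) = I*√3306553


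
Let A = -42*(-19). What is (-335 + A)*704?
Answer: 325952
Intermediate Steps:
A = 798
(-335 + A)*704 = (-335 + 798)*704 = 463*704 = 325952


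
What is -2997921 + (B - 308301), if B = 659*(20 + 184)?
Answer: -3171786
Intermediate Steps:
B = 134436 (B = 659*204 = 134436)
-2997921 + (B - 308301) = -2997921 + (134436 - 308301) = -2997921 - 173865 = -3171786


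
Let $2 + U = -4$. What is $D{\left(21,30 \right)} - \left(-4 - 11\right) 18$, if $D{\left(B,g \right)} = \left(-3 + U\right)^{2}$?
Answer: $351$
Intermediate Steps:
$U = -6$ ($U = -2 - 4 = -6$)
$D{\left(B,g \right)} = 81$ ($D{\left(B,g \right)} = \left(-3 - 6\right)^{2} = \left(-9\right)^{2} = 81$)
$D{\left(21,30 \right)} - \left(-4 - 11\right) 18 = 81 - \left(-4 - 11\right) 18 = 81 - \left(-15\right) 18 = 81 - -270 = 81 + 270 = 351$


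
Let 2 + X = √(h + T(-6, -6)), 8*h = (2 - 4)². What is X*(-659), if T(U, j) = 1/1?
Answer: 1318 - 659*√6/2 ≈ 510.89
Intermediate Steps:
T(U, j) = 1
h = ½ (h = (2 - 4)²/8 = (⅛)*(-2)² = (⅛)*4 = ½ ≈ 0.50000)
X = -2 + √6/2 (X = -2 + √(½ + 1) = -2 + √(3/2) = -2 + √6/2 ≈ -0.77526)
X*(-659) = (-2 + √6/2)*(-659) = 1318 - 659*√6/2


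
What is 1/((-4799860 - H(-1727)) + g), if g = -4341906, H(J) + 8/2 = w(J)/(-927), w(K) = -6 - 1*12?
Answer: -103/941601488 ≈ -1.0939e-7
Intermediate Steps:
w(K) = -18 (w(K) = -6 - 12 = -18)
H(J) = -410/103 (H(J) = -4 - 18/(-927) = -4 - 18*(-1/927) = -4 + 2/103 = -410/103)
1/((-4799860 - H(-1727)) + g) = 1/((-4799860 - 1*(-410/103)) - 4341906) = 1/((-4799860 + 410/103) - 4341906) = 1/(-494385170/103 - 4341906) = 1/(-941601488/103) = -103/941601488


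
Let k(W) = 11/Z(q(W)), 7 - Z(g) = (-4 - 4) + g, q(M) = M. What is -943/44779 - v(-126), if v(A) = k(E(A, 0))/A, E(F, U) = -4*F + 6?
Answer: -770227/36270990 ≈ -0.021235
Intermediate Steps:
E(F, U) = 6 - 4*F
Z(g) = 15 - g (Z(g) = 7 - ((-4 - 4) + g) = 7 - (-8 + g) = 7 + (8 - g) = 15 - g)
k(W) = 11/(15 - W)
v(A) = -11/(A*(-9 - 4*A)) (v(A) = (-11/(-15 + (6 - 4*A)))/A = (-11/(-9 - 4*A))/A = -11/(A*(-9 - 4*A)))
-943/44779 - v(-126) = -943/44779 - 11/((-126)*(9 + 4*(-126))) = -943*1/44779 - 11*(-1)/(126*(9 - 504)) = -943/44779 - 11*(-1)/(126*(-495)) = -943/44779 - 11*(-1)*(-1)/(126*495) = -943/44779 - 1*1/5670 = -943/44779 - 1/5670 = -770227/36270990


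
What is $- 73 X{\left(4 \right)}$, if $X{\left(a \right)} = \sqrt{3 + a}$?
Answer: $- 73 \sqrt{7} \approx -193.14$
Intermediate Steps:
$- 73 X{\left(4 \right)} = - 73 \sqrt{3 + 4} = - 73 \sqrt{7}$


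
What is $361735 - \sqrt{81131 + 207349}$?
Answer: $361735 - 4 \sqrt{18030} \approx 3.612 \cdot 10^{5}$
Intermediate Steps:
$361735 - \sqrt{81131 + 207349} = 361735 - \sqrt{288480} = 361735 - 4 \sqrt{18030}$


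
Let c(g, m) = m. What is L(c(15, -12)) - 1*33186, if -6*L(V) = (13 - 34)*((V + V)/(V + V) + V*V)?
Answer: -65357/2 ≈ -32679.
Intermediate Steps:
L(V) = 7/2 + 7*V²/2 (L(V) = -(13 - 34)*((V + V)/(V + V) + V*V)/6 = -(-7)*((2*V)/((2*V)) + V²)/2 = -(-7)*((2*V)*(1/(2*V)) + V²)/2 = -(-7)*(1 + V²)/2 = -(-21 - 21*V²)/6 = 7/2 + 7*V²/2)
L(c(15, -12)) - 1*33186 = (7/2 + (7/2)*(-12)²) - 1*33186 = (7/2 + (7/2)*144) - 33186 = (7/2 + 504) - 33186 = 1015/2 - 33186 = -65357/2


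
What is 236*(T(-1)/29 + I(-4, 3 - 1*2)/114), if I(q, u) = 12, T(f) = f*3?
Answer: 236/551 ≈ 0.42831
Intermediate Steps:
T(f) = 3*f
236*(T(-1)/29 + I(-4, 3 - 1*2)/114) = 236*((3*(-1))/29 + 12/114) = 236*(-3*1/29 + 12*(1/114)) = 236*(-3/29 + 2/19) = 236*(1/551) = 236/551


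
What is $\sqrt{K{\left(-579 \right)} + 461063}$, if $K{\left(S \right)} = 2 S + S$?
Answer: $7 \sqrt{9374} \approx 677.74$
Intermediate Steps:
$K{\left(S \right)} = 3 S$
$\sqrt{K{\left(-579 \right)} + 461063} = \sqrt{3 \left(-579\right) + 461063} = \sqrt{-1737 + 461063} = \sqrt{459326} = 7 \sqrt{9374}$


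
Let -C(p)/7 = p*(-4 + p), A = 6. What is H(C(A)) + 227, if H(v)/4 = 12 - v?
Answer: 611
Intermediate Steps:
C(p) = -7*p*(-4 + p)
H(v) = 48 - 4*v (H(v) = 4*(12 - v) = 48 - 4*v)
H(C(A)) + 227 = (48 - 28*6*(4 - 1*6)) + 227 = (48 - 28*6*(4 - 6)) + 227 = (48 - 28*6*(-2)) + 227 = (48 - 4*(-84)) + 227 = (48 + 336) + 227 = 384 + 227 = 611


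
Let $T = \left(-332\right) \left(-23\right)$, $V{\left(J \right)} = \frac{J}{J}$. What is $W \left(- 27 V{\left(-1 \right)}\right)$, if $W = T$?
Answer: $-206172$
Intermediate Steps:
$V{\left(J \right)} = 1$
$T = 7636$
$W = 7636$
$W \left(- 27 V{\left(-1 \right)}\right) = 7636 \left(\left(-27\right) 1\right) = 7636 \left(-27\right) = -206172$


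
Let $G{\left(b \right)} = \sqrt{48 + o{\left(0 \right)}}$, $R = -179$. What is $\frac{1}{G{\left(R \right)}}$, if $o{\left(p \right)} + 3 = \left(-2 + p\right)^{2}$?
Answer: $\frac{1}{7} \approx 0.14286$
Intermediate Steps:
$o{\left(p \right)} = -3 + \left(-2 + p\right)^{2}$
$G{\left(b \right)} = 7$ ($G{\left(b \right)} = \sqrt{48 - \left(3 - \left(-2 + 0\right)^{2}\right)} = \sqrt{48 - \left(3 - \left(-2\right)^{2}\right)} = \sqrt{48 + \left(-3 + 4\right)} = \sqrt{48 + 1} = \sqrt{49} = 7$)
$\frac{1}{G{\left(R \right)}} = \frac{1}{7}$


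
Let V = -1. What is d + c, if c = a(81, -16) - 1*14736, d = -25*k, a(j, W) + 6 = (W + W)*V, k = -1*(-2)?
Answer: -14760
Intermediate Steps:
k = 2
a(j, W) = -6 - 2*W (a(j, W) = -6 + (W + W)*(-1) = -6 + (2*W)*(-1) = -6 - 2*W)
d = -50 (d = -25*2 = -50)
c = -14710 (c = (-6 - 2*(-16)) - 1*14736 = (-6 + 32) - 14736 = 26 - 14736 = -14710)
d + c = -50 - 14710 = -14760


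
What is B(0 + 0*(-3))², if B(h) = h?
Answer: 0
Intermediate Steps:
B(0 + 0*(-3))² = (0 + 0*(-3))² = (0 + 0)² = 0² = 0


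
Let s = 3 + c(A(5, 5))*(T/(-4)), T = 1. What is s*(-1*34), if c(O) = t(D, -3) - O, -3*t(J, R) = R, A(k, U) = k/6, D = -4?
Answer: -1207/12 ≈ -100.58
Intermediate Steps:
A(k, U) = k/6 (A(k, U) = k*(⅙) = k/6)
t(J, R) = -R/3
c(O) = 1 - O (c(O) = -⅓*(-3) - O = 1 - O)
s = 71/24 (s = 3 + (1 - 5/6)*(1/(-4)) = 3 + (1 - 1*⅚)*(1*(-¼)) = 3 + (1 - ⅚)*(-¼) = 3 + (⅙)*(-¼) = 3 - 1/24 = 71/24 ≈ 2.9583)
s*(-1*34) = 71*(-1*34)/24 = (71/24)*(-34) = -1207/12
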